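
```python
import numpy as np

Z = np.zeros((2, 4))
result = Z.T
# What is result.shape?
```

(4, 2)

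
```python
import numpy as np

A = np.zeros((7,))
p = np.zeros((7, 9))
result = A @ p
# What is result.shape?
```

(9,)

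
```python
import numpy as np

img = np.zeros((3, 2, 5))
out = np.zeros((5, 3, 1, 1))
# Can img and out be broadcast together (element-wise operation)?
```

Yes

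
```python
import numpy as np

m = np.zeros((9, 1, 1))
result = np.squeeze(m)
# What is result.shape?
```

(9,)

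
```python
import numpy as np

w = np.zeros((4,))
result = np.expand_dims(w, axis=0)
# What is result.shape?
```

(1, 4)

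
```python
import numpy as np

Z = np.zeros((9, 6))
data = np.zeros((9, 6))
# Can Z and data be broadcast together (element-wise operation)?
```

Yes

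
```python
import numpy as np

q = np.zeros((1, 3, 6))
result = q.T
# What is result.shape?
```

(6, 3, 1)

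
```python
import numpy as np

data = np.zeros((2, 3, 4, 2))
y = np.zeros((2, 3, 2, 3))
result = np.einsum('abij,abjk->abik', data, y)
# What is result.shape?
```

(2, 3, 4, 3)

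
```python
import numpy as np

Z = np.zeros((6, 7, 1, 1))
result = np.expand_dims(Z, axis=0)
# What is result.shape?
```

(1, 6, 7, 1, 1)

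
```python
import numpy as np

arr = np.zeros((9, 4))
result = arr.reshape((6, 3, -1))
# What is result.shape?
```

(6, 3, 2)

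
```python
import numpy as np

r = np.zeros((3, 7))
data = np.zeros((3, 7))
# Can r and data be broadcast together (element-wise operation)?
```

Yes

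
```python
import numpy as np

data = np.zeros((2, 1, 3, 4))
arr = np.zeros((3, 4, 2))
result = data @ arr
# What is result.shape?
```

(2, 3, 3, 2)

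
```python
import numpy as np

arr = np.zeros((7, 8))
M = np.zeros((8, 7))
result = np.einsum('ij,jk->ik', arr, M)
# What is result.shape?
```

(7, 7)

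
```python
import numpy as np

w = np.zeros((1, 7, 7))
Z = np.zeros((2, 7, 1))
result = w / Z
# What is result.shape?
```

(2, 7, 7)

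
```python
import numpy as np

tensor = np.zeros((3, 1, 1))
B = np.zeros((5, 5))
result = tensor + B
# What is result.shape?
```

(3, 5, 5)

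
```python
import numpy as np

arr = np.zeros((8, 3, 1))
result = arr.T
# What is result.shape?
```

(1, 3, 8)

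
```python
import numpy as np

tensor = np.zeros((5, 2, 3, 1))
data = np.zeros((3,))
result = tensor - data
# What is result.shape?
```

(5, 2, 3, 3)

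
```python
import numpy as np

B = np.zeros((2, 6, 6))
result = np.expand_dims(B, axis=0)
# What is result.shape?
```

(1, 2, 6, 6)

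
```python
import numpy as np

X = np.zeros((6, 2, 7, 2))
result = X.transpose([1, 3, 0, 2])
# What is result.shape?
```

(2, 2, 6, 7)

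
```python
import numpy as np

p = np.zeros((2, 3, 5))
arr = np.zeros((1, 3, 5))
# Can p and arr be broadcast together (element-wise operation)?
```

Yes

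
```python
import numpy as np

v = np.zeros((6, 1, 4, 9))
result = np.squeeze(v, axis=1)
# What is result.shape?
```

(6, 4, 9)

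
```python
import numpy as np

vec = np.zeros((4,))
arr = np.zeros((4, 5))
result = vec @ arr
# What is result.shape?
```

(5,)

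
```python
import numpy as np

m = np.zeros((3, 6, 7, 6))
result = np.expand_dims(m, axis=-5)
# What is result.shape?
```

(1, 3, 6, 7, 6)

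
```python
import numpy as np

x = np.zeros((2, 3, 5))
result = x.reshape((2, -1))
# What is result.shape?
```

(2, 15)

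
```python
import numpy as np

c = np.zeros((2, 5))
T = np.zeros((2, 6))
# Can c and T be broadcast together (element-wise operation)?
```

No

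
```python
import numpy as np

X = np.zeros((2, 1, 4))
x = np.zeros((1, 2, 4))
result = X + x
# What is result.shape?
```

(2, 2, 4)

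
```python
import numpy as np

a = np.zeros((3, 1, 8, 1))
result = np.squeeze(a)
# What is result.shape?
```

(3, 8)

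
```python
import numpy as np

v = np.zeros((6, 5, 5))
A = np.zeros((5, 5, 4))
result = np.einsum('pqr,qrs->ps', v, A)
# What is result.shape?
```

(6, 4)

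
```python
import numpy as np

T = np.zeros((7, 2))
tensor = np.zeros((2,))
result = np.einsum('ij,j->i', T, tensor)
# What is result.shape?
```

(7,)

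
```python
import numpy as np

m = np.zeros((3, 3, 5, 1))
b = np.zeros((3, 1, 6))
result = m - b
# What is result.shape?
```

(3, 3, 5, 6)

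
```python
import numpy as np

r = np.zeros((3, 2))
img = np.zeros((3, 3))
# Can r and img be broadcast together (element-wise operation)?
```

No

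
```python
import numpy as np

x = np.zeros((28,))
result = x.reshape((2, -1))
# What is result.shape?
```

(2, 14)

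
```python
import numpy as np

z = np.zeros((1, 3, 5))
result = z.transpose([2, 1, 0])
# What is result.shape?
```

(5, 3, 1)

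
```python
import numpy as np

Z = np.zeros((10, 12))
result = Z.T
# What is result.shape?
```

(12, 10)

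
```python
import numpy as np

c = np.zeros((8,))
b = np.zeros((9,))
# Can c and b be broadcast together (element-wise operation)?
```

No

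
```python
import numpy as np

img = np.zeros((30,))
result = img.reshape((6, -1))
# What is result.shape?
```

(6, 5)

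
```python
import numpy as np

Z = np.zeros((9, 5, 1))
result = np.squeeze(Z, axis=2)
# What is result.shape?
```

(9, 5)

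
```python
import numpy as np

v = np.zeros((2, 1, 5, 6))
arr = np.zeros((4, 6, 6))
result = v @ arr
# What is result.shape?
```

(2, 4, 5, 6)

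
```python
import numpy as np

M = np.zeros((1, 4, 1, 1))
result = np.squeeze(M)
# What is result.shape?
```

(4,)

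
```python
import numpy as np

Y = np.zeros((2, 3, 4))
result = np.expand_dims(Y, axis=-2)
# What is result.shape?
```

(2, 3, 1, 4)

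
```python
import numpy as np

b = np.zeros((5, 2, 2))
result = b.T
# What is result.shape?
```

(2, 2, 5)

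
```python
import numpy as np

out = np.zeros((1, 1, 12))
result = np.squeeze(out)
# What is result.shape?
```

(12,)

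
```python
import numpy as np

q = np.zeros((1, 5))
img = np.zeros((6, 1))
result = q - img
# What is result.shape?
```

(6, 5)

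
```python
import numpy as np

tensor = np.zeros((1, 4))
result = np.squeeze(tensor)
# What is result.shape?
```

(4,)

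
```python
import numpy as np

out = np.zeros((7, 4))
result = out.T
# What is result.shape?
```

(4, 7)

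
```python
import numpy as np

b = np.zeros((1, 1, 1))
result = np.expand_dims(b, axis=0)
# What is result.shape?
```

(1, 1, 1, 1)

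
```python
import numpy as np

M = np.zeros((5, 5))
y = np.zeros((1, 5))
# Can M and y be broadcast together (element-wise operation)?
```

Yes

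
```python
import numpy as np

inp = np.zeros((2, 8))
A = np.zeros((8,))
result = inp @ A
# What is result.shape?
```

(2,)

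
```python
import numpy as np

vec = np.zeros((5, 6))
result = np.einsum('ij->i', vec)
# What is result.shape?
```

(5,)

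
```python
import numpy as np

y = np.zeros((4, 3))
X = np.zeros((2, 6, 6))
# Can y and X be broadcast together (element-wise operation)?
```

No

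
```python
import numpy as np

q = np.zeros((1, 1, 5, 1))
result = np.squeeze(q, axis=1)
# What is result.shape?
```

(1, 5, 1)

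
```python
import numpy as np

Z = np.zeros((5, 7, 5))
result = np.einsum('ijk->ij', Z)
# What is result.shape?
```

(5, 7)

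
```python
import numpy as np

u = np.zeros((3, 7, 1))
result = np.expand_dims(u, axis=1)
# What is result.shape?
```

(3, 1, 7, 1)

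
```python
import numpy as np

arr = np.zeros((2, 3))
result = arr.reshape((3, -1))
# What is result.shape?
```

(3, 2)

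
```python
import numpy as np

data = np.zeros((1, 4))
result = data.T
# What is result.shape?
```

(4, 1)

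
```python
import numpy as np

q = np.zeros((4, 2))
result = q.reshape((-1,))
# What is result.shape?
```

(8,)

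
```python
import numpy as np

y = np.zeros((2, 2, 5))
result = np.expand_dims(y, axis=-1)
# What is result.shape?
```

(2, 2, 5, 1)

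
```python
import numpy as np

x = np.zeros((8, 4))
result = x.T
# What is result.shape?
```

(4, 8)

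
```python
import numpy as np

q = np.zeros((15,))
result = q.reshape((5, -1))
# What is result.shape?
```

(5, 3)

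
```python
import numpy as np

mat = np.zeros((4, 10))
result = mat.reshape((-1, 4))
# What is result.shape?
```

(10, 4)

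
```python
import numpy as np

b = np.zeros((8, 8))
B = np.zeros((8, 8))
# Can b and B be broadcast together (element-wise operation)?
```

Yes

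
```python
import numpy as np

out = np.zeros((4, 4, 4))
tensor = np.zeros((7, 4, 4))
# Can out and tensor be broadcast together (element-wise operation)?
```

No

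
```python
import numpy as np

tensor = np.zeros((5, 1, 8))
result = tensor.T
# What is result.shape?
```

(8, 1, 5)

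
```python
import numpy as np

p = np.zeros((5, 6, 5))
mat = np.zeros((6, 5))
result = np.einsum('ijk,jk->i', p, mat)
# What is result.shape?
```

(5,)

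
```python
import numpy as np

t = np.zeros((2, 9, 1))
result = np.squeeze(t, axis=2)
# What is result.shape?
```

(2, 9)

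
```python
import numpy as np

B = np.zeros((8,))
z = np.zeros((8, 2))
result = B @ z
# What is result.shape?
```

(2,)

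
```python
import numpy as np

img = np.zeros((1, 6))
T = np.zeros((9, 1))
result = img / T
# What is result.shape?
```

(9, 6)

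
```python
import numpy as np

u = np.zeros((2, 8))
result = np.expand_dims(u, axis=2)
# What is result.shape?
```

(2, 8, 1)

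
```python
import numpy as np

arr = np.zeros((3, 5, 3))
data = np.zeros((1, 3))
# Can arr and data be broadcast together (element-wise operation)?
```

Yes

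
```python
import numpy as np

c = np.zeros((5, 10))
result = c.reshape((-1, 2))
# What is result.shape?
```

(25, 2)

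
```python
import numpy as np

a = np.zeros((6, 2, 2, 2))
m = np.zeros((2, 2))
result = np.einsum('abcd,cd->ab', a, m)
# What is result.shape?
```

(6, 2)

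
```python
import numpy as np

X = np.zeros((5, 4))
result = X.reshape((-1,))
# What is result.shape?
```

(20,)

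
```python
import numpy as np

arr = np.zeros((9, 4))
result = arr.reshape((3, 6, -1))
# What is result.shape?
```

(3, 6, 2)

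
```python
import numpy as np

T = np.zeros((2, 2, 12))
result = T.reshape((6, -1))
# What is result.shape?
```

(6, 8)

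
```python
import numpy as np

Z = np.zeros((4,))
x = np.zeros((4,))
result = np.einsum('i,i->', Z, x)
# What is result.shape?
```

()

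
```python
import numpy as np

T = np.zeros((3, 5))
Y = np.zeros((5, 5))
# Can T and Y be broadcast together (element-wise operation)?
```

No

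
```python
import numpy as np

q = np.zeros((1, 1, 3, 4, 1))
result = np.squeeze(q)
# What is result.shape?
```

(3, 4)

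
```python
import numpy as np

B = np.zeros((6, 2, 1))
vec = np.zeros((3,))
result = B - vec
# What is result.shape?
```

(6, 2, 3)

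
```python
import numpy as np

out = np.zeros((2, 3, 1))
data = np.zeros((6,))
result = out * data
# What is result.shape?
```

(2, 3, 6)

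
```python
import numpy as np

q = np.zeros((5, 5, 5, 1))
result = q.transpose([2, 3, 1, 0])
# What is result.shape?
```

(5, 1, 5, 5)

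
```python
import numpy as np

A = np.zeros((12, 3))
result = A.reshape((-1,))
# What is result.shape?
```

(36,)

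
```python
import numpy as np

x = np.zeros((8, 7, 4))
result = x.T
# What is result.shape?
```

(4, 7, 8)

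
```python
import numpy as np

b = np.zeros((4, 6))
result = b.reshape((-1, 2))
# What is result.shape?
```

(12, 2)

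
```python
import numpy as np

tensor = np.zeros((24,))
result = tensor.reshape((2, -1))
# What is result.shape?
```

(2, 12)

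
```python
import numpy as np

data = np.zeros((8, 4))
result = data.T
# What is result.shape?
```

(4, 8)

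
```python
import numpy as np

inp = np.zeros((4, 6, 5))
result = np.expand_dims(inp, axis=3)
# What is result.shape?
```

(4, 6, 5, 1)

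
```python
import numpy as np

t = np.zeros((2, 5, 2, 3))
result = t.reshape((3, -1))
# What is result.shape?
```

(3, 20)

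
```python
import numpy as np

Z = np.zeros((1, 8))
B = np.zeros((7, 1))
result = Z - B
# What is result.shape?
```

(7, 8)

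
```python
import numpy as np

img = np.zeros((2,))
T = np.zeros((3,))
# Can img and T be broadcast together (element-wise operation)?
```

No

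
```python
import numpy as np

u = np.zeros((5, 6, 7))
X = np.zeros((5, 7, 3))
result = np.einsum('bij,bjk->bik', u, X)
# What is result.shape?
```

(5, 6, 3)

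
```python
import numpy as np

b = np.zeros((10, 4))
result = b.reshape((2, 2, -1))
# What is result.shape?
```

(2, 2, 10)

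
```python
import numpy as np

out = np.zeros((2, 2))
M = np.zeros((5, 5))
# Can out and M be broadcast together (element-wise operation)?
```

No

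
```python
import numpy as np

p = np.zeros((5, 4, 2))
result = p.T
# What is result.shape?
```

(2, 4, 5)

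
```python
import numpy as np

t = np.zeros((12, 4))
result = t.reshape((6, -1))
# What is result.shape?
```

(6, 8)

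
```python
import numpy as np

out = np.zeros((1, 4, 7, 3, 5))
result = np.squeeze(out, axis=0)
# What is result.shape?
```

(4, 7, 3, 5)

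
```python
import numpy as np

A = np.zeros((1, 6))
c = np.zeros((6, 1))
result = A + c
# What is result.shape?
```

(6, 6)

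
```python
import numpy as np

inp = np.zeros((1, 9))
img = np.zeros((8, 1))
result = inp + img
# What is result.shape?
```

(8, 9)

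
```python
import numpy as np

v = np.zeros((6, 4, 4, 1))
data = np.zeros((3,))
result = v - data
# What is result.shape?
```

(6, 4, 4, 3)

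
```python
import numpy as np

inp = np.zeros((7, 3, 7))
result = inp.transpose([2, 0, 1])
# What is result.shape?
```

(7, 7, 3)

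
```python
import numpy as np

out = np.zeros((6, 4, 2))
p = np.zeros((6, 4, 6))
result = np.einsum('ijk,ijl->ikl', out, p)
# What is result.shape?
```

(6, 2, 6)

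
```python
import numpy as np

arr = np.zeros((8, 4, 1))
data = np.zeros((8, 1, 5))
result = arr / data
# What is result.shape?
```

(8, 4, 5)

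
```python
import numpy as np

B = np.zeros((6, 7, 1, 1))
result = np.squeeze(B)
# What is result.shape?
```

(6, 7)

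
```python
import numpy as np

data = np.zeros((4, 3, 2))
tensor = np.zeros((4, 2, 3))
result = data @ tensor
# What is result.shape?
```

(4, 3, 3)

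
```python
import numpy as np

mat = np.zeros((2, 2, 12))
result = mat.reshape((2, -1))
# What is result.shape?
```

(2, 24)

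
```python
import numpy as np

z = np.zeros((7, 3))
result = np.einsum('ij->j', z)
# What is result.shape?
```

(3,)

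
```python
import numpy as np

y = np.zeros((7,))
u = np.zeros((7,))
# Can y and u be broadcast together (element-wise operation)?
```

Yes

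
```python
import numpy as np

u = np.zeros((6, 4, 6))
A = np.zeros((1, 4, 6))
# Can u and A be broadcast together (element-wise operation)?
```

Yes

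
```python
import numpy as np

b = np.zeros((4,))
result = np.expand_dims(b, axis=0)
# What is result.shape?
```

(1, 4)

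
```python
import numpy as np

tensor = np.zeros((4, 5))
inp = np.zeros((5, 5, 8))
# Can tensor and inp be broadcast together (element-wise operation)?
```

No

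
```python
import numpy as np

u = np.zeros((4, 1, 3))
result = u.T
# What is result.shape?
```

(3, 1, 4)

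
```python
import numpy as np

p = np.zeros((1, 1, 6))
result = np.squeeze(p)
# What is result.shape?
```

(6,)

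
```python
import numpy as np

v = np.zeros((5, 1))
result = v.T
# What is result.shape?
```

(1, 5)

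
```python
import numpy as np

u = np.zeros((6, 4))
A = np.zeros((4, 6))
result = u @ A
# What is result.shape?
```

(6, 6)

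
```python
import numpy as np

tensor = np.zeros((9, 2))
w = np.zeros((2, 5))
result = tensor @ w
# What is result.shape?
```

(9, 5)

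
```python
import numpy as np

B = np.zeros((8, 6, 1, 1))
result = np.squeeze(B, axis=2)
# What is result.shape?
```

(8, 6, 1)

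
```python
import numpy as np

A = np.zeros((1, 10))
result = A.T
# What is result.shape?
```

(10, 1)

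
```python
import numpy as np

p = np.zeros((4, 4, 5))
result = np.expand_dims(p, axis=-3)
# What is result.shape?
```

(4, 1, 4, 5)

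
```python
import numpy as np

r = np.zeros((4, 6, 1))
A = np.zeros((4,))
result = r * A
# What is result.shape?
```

(4, 6, 4)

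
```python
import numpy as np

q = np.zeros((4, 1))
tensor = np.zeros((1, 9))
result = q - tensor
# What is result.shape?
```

(4, 9)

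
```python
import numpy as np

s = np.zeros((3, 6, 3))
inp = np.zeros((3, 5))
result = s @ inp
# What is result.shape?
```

(3, 6, 5)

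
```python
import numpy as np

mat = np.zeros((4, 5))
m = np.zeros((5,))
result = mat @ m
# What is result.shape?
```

(4,)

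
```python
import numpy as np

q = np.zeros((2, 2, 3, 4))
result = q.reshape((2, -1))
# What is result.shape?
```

(2, 24)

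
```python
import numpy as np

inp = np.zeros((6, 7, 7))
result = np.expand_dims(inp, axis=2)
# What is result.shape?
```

(6, 7, 1, 7)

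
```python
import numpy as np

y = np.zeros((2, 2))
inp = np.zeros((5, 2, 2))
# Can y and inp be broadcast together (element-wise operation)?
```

Yes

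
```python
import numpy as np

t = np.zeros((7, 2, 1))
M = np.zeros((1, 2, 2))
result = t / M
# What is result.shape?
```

(7, 2, 2)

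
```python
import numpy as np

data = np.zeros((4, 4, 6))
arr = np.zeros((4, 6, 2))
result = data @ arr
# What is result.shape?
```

(4, 4, 2)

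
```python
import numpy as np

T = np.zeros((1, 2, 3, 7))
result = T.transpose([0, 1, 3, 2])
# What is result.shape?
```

(1, 2, 7, 3)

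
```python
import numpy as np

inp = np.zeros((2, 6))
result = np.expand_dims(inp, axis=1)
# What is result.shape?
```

(2, 1, 6)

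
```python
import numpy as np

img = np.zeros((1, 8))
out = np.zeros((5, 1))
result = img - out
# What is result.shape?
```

(5, 8)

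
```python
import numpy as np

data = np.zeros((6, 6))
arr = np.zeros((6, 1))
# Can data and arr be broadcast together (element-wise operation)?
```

Yes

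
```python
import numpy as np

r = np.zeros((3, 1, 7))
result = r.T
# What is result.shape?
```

(7, 1, 3)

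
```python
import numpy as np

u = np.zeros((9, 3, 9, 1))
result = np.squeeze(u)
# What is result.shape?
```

(9, 3, 9)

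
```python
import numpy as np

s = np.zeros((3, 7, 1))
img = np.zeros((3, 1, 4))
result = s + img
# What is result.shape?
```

(3, 7, 4)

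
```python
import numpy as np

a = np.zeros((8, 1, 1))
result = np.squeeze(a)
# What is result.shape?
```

(8,)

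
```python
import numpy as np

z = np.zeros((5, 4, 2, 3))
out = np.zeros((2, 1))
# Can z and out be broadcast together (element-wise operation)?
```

Yes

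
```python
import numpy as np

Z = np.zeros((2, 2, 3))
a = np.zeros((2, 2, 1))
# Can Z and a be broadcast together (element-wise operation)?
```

Yes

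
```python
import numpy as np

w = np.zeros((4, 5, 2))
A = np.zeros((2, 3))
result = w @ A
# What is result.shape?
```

(4, 5, 3)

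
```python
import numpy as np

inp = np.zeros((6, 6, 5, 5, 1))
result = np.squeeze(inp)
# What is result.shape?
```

(6, 6, 5, 5)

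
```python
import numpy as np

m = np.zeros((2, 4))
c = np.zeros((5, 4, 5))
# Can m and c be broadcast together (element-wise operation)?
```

No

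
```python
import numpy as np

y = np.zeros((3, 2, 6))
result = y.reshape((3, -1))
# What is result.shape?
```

(3, 12)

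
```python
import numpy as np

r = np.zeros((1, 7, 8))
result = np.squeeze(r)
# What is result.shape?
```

(7, 8)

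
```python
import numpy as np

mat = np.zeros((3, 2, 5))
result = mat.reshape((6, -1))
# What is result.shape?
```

(6, 5)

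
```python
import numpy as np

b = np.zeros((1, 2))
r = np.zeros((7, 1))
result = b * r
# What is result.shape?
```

(7, 2)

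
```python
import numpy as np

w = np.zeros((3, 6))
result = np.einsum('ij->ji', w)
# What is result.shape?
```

(6, 3)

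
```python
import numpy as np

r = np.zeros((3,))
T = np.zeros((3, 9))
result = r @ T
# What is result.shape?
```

(9,)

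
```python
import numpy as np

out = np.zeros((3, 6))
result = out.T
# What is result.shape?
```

(6, 3)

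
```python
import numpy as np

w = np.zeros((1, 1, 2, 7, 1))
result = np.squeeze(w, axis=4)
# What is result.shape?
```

(1, 1, 2, 7)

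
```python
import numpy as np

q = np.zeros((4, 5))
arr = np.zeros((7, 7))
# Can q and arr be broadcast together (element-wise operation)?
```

No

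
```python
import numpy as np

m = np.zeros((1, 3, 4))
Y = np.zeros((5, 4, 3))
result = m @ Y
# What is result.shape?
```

(5, 3, 3)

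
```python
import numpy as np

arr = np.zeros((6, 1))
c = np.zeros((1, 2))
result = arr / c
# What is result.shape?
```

(6, 2)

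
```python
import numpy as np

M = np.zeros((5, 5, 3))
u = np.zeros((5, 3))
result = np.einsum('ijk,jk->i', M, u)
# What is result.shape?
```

(5,)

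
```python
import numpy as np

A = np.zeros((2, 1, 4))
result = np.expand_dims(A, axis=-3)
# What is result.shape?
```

(2, 1, 1, 4)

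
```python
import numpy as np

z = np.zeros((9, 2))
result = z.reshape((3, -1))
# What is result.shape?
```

(3, 6)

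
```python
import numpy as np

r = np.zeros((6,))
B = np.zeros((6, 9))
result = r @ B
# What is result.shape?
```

(9,)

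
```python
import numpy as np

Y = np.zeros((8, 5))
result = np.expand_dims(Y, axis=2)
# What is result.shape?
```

(8, 5, 1)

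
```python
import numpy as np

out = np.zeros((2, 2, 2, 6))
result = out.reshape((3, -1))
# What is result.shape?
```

(3, 16)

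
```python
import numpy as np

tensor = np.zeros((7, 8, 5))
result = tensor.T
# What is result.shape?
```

(5, 8, 7)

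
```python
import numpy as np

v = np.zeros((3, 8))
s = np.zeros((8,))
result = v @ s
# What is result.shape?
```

(3,)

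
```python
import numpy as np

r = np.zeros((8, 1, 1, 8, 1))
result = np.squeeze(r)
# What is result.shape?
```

(8, 8)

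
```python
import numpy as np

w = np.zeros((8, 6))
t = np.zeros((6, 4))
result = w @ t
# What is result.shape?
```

(8, 4)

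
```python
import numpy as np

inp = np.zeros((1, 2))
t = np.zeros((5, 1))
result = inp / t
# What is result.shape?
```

(5, 2)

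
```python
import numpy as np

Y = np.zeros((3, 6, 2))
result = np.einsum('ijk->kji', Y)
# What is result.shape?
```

(2, 6, 3)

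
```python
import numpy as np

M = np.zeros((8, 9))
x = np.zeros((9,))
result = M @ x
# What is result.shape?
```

(8,)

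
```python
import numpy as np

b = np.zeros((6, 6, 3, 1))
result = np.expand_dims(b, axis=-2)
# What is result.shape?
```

(6, 6, 3, 1, 1)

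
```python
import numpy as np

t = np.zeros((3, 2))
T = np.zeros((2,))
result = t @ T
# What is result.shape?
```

(3,)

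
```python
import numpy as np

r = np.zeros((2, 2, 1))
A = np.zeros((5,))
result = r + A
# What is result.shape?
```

(2, 2, 5)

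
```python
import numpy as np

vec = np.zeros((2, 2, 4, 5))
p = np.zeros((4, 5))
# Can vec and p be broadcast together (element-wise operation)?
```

Yes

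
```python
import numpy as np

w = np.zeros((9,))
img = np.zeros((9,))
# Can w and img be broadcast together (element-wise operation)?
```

Yes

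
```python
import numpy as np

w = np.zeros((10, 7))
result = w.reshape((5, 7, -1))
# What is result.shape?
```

(5, 7, 2)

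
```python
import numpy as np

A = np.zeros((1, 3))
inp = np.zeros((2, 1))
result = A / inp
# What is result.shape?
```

(2, 3)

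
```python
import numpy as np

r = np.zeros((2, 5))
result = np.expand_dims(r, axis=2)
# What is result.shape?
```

(2, 5, 1)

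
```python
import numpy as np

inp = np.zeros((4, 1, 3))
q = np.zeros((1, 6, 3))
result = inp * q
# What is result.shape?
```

(4, 6, 3)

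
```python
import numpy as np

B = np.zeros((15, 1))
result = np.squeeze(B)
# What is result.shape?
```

(15,)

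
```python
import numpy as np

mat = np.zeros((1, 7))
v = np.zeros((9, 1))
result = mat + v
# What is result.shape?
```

(9, 7)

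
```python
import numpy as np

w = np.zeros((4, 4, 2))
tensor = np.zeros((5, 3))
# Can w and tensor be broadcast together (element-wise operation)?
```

No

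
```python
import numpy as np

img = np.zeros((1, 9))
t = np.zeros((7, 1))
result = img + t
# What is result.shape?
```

(7, 9)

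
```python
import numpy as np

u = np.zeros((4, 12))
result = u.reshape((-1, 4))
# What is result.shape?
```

(12, 4)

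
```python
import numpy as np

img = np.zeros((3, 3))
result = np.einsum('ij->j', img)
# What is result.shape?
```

(3,)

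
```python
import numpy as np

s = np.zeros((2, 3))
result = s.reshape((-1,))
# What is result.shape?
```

(6,)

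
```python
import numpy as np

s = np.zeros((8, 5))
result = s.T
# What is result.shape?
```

(5, 8)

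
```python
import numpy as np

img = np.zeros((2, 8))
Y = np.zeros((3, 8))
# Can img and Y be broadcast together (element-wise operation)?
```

No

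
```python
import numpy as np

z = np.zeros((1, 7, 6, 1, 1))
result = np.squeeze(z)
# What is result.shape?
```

(7, 6)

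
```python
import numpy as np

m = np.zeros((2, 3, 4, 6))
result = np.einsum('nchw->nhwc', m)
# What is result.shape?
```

(2, 4, 6, 3)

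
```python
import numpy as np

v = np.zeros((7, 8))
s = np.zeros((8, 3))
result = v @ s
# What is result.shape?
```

(7, 3)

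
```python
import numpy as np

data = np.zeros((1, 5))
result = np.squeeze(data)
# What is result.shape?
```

(5,)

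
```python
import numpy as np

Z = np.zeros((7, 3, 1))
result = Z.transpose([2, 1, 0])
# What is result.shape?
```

(1, 3, 7)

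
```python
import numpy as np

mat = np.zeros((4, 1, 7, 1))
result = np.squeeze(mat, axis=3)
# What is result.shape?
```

(4, 1, 7)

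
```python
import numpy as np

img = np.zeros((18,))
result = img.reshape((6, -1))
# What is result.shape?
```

(6, 3)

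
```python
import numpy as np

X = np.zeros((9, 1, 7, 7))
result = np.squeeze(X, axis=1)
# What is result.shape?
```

(9, 7, 7)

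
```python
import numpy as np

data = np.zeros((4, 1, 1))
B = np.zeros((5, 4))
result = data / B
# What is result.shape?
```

(4, 5, 4)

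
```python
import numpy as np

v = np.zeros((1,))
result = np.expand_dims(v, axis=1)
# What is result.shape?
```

(1, 1)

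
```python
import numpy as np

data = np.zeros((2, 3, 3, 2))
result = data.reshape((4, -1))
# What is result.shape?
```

(4, 9)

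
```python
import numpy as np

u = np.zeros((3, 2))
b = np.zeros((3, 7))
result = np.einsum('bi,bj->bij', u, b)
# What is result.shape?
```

(3, 2, 7)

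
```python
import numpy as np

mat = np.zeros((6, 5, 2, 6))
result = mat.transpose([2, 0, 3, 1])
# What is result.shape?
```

(2, 6, 6, 5)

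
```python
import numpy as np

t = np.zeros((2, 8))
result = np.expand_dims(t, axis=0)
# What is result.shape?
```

(1, 2, 8)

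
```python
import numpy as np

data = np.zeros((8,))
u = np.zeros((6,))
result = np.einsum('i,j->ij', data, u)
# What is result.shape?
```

(8, 6)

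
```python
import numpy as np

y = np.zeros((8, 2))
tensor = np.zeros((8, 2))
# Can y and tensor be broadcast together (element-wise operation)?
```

Yes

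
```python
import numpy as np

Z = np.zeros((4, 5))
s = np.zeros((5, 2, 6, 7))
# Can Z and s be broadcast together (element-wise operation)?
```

No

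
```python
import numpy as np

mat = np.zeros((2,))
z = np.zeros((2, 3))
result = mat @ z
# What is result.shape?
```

(3,)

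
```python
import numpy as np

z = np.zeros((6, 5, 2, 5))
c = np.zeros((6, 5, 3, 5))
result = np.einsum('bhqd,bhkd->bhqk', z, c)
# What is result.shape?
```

(6, 5, 2, 3)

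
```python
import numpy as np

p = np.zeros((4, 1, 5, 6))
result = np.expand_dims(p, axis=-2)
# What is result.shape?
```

(4, 1, 5, 1, 6)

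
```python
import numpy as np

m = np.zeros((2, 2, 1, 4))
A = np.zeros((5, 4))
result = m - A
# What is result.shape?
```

(2, 2, 5, 4)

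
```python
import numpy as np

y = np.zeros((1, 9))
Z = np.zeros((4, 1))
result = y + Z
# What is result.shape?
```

(4, 9)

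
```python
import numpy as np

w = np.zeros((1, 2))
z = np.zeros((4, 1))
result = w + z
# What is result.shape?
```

(4, 2)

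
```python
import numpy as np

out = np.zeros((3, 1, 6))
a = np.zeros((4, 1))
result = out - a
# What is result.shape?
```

(3, 4, 6)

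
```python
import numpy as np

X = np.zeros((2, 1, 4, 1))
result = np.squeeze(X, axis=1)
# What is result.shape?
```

(2, 4, 1)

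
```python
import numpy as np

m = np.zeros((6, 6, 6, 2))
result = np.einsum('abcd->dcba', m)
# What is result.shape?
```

(2, 6, 6, 6)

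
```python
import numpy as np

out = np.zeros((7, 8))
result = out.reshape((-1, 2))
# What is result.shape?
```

(28, 2)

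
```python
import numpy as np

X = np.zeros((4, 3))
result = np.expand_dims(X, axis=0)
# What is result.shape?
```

(1, 4, 3)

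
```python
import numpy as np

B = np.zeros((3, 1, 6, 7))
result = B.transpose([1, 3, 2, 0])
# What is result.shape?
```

(1, 7, 6, 3)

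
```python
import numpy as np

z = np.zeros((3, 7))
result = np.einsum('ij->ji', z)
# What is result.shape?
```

(7, 3)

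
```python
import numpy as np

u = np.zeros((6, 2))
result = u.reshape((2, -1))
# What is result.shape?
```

(2, 6)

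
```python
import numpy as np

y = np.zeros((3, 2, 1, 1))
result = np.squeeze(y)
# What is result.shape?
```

(3, 2)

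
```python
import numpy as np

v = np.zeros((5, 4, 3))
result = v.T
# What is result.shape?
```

(3, 4, 5)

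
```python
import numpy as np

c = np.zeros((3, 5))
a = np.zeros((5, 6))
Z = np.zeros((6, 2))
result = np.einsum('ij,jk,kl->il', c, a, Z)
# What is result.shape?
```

(3, 2)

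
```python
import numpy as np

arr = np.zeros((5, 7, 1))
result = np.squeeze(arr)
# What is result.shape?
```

(5, 7)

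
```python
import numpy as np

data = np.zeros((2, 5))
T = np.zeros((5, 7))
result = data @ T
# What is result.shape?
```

(2, 7)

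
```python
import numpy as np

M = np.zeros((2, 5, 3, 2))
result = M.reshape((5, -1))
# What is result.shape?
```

(5, 12)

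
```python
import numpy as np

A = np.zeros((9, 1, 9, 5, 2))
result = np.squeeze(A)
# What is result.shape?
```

(9, 9, 5, 2)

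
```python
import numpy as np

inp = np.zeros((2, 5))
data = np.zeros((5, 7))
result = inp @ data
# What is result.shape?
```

(2, 7)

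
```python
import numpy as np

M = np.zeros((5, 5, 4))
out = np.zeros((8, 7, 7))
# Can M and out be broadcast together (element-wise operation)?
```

No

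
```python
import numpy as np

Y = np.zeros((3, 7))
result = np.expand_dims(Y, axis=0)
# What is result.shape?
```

(1, 3, 7)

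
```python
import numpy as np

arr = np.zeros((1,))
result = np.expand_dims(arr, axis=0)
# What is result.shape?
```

(1, 1)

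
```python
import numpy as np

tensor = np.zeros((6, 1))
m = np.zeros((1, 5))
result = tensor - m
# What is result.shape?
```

(6, 5)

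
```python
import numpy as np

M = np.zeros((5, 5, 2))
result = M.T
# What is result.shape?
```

(2, 5, 5)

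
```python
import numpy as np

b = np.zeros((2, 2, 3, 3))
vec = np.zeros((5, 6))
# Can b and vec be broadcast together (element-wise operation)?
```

No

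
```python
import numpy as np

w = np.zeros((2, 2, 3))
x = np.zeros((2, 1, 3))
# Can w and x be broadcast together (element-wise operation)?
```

Yes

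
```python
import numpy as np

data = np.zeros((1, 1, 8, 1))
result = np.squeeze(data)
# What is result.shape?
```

(8,)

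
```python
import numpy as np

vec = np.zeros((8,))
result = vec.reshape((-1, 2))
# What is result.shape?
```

(4, 2)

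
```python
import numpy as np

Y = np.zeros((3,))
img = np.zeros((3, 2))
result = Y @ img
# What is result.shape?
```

(2,)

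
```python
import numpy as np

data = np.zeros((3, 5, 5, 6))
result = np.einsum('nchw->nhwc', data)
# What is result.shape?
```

(3, 5, 6, 5)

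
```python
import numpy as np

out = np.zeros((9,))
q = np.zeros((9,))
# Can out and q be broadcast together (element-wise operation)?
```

Yes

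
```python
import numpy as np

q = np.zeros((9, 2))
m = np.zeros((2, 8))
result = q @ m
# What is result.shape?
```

(9, 8)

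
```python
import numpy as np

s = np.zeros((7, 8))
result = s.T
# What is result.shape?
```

(8, 7)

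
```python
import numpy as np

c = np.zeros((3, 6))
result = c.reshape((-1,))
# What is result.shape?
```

(18,)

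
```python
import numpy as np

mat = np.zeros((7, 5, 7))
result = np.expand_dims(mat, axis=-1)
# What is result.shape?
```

(7, 5, 7, 1)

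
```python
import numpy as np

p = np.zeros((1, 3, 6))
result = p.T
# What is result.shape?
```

(6, 3, 1)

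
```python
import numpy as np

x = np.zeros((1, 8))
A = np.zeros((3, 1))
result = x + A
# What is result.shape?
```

(3, 8)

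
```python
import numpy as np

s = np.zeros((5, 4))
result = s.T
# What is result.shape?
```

(4, 5)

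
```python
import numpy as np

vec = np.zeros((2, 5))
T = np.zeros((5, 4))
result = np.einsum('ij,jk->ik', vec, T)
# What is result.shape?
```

(2, 4)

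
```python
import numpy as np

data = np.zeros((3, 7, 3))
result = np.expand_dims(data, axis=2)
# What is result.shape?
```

(3, 7, 1, 3)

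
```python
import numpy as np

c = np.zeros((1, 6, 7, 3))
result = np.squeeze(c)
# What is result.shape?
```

(6, 7, 3)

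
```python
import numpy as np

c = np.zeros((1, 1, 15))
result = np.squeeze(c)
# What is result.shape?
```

(15,)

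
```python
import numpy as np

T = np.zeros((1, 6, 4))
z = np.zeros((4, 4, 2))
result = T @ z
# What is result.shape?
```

(4, 6, 2)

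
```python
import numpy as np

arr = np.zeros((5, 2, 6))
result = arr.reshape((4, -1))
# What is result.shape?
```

(4, 15)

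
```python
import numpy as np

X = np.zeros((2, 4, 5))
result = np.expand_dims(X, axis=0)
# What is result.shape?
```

(1, 2, 4, 5)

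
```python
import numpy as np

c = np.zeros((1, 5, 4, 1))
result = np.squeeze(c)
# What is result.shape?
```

(5, 4)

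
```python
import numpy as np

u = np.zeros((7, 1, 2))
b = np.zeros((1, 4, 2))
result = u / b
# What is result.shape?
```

(7, 4, 2)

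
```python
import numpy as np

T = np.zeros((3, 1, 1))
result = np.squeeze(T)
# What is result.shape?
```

(3,)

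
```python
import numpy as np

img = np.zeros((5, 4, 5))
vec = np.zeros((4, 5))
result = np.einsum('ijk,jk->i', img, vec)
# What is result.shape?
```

(5,)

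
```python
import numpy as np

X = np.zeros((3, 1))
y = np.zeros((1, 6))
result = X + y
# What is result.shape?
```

(3, 6)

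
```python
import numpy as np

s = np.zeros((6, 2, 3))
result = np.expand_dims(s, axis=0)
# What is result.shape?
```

(1, 6, 2, 3)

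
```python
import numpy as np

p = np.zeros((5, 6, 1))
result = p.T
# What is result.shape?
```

(1, 6, 5)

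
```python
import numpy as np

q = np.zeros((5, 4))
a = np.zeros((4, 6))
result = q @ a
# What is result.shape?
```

(5, 6)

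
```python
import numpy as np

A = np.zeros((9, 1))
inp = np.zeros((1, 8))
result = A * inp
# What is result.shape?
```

(9, 8)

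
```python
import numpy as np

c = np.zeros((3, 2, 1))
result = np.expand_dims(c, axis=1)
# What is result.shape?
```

(3, 1, 2, 1)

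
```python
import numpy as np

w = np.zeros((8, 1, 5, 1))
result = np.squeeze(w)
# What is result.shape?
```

(8, 5)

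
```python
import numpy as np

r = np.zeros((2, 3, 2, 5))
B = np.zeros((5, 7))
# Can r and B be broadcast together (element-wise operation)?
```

No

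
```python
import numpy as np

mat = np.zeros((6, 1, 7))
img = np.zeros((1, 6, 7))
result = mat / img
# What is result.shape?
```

(6, 6, 7)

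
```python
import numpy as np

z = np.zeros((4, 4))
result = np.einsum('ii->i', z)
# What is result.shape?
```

(4,)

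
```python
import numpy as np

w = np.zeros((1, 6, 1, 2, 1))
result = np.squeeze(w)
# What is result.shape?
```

(6, 2)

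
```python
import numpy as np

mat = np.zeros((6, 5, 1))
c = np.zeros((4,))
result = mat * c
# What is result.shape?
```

(6, 5, 4)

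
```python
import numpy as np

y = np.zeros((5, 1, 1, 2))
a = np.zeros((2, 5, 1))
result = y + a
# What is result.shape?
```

(5, 2, 5, 2)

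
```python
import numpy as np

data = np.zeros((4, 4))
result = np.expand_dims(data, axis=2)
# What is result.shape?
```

(4, 4, 1)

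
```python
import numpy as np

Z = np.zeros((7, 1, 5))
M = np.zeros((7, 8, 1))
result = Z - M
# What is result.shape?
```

(7, 8, 5)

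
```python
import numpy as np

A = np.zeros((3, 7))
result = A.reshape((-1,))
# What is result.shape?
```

(21,)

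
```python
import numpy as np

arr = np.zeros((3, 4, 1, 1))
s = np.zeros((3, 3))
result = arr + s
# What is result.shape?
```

(3, 4, 3, 3)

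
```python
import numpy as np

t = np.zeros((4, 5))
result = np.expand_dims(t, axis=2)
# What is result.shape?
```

(4, 5, 1)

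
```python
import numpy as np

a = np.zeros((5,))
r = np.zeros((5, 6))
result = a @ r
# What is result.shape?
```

(6,)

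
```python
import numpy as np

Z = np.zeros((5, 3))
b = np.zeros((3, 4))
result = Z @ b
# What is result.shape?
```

(5, 4)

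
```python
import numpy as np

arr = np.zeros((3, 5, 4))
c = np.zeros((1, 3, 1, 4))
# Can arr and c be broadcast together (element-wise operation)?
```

Yes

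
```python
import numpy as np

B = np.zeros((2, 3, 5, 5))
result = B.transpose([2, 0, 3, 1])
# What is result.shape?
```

(5, 2, 5, 3)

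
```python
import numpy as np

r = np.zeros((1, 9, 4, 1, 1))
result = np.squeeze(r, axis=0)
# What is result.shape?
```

(9, 4, 1, 1)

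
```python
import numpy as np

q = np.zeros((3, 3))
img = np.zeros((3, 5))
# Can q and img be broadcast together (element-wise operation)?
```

No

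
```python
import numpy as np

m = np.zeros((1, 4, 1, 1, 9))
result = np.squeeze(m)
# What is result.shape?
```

(4, 9)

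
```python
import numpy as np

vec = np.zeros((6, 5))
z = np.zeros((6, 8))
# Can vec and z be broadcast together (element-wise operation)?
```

No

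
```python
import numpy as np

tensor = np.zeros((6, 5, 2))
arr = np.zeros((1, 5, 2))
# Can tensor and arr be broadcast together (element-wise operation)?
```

Yes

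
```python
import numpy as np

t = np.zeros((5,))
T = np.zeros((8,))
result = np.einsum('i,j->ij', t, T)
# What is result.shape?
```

(5, 8)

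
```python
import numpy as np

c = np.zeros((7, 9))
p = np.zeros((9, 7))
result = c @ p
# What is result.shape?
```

(7, 7)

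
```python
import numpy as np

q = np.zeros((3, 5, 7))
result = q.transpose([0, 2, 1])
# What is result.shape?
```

(3, 7, 5)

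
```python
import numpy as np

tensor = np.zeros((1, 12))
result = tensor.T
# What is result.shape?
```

(12, 1)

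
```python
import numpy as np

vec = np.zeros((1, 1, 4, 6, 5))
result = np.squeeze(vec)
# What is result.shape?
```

(4, 6, 5)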